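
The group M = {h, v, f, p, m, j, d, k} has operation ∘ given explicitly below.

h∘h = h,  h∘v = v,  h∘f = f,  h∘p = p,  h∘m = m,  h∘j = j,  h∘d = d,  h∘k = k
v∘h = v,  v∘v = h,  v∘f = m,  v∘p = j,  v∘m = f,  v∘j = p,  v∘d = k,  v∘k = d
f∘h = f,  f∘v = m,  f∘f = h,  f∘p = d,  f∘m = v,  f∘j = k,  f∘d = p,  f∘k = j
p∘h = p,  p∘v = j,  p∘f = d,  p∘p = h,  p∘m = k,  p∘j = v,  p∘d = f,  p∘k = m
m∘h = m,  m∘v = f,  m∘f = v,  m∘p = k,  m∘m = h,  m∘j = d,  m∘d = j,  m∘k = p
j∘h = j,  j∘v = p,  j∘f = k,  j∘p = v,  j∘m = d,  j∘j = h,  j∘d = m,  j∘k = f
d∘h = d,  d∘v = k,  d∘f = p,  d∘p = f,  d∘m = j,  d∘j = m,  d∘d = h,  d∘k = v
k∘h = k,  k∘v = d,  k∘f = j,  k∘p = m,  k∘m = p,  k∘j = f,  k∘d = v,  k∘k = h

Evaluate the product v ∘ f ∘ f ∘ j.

p

v ∘ f = m
m ∘ f = v
v ∘ j = p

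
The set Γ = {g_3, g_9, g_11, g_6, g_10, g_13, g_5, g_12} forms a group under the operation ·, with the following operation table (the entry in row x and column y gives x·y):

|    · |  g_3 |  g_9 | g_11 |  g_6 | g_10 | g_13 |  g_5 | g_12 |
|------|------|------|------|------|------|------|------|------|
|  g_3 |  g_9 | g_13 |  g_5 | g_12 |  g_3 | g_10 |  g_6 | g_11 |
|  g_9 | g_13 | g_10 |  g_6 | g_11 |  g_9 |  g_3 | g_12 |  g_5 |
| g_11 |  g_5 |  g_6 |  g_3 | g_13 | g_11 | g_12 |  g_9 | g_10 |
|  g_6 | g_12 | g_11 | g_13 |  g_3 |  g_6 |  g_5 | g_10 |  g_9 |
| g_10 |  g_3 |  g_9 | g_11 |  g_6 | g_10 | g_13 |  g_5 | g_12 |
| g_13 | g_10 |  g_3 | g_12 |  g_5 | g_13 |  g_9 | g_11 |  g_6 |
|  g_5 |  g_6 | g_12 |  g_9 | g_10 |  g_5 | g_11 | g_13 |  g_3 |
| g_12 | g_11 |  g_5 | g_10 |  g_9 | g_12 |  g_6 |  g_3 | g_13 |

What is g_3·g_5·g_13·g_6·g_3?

g_3·g_5 = g_6
g_6·g_13 = g_5
g_5·g_6 = g_10
g_10·g_3 = g_3

g_3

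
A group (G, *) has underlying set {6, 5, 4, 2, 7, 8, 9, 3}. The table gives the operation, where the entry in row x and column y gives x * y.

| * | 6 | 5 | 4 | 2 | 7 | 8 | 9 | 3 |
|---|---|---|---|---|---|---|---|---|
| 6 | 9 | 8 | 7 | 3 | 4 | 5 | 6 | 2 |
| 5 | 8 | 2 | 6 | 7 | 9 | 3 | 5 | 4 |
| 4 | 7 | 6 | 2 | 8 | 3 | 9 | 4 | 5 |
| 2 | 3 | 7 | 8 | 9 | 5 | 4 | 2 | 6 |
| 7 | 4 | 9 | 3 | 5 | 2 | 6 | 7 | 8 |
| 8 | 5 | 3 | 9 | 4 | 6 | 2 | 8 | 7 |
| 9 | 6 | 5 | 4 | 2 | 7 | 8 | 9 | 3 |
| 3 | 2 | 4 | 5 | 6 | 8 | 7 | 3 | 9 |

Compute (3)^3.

3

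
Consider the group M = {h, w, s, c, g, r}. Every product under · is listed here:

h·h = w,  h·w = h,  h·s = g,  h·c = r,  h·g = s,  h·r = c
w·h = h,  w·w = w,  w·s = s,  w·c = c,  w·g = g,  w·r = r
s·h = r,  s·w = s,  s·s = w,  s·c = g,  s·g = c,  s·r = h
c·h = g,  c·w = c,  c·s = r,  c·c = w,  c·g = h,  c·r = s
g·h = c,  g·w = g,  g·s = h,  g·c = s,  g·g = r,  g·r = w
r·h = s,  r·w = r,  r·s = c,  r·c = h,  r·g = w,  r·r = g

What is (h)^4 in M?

h^1 = h
h^2 = h·h = w
h^3 = w·h = h
h^4 = h·h = w
(Structurally, M here is isomorphic to the symmetric group S_3.)

w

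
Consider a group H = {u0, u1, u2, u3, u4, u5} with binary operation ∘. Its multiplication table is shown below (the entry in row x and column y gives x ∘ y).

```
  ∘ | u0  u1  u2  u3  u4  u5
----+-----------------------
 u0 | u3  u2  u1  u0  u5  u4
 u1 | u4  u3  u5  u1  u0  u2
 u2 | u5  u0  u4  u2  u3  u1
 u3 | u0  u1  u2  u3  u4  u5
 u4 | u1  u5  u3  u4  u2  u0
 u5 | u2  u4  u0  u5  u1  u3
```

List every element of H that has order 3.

Identity is u3. Compute the order of each non-identity element by repeated multiplication:
  u0: u0 → u3  (order 2)
  u1: u1 → u3  (order 2)
  u2: u2 → u4 → u3  (order 3)
  u4: u4 → u2 → u3  (order 3)
  u5: u5 → u3  (order 2)
Elements of order 3: {u2, u4}.

{u2, u4}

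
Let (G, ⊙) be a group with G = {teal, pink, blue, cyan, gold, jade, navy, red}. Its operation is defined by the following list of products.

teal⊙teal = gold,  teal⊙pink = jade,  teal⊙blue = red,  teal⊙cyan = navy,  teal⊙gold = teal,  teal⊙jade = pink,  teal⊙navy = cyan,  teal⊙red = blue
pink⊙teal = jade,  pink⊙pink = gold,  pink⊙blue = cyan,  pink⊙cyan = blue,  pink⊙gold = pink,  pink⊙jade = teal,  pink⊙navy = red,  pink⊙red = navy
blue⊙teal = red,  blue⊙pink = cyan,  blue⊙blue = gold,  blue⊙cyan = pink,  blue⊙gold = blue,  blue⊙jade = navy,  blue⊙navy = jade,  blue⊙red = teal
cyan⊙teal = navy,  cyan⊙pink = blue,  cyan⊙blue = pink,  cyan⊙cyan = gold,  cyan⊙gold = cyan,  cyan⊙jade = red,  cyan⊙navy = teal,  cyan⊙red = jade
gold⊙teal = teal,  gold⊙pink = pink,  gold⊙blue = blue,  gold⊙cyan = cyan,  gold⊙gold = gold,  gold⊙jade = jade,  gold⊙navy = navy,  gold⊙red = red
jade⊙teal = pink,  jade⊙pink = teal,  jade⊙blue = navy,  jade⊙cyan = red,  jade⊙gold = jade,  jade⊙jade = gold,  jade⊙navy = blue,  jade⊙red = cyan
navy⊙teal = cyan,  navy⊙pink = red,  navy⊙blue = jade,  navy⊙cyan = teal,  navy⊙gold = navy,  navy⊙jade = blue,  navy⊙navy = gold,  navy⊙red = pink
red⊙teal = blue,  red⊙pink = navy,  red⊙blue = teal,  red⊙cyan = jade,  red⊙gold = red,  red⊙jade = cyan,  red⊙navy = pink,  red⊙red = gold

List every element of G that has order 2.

{blue, cyan, jade, navy, pink, red, teal}

Identity is gold. Compute the order of each non-identity element by repeated multiplication:
  teal: teal → gold  (order 2)
  pink: pink → gold  (order 2)
  blue: blue → gold  (order 2)
  cyan: cyan → gold  (order 2)
  jade: jade → gold  (order 2)
  navy: navy → gold  (order 2)
  red: red → gold  (order 2)
Elements of order 2: {blue, cyan, jade, navy, pink, red, teal}.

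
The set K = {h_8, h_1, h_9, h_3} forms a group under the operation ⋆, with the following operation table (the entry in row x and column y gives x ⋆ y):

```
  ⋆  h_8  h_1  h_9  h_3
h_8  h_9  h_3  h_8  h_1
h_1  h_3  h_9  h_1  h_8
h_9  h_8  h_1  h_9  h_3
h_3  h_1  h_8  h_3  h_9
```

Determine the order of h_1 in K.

2

The identity element is h_9 (its row matches the header).
h_1^1 = h_1
h_1^2 = h_1 ⋆ h_1 = h_9
The first power of h_1 equal to the identity is h_1^2, so ord(h_1) = 2.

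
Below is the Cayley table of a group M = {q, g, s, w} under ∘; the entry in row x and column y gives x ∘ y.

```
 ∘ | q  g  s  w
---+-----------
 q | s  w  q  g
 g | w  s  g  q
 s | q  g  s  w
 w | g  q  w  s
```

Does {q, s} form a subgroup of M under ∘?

{q, s} contains the identity s.
Checking products: every product of two elements of {q, s} (read from the table) lies in {q, s}, so the set is closed.
In a finite group, a nonempty closed subset is a subgroup. So {q, s} ≤ M.
(Structurally, M here is isomorphic to the Klein four-group V_4.)

Yes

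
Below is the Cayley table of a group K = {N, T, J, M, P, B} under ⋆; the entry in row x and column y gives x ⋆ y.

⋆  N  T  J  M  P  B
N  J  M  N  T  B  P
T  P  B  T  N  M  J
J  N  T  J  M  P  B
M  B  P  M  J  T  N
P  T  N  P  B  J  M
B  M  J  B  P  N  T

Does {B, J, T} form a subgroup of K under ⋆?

{B, J, T} contains the identity J.
Checking products: every product of two elements of {B, J, T} (read from the table) lies in {B, J, T}, so the set is closed.
In a finite group, a nonempty closed subset is a subgroup. So {B, J, T} ≤ K.

Yes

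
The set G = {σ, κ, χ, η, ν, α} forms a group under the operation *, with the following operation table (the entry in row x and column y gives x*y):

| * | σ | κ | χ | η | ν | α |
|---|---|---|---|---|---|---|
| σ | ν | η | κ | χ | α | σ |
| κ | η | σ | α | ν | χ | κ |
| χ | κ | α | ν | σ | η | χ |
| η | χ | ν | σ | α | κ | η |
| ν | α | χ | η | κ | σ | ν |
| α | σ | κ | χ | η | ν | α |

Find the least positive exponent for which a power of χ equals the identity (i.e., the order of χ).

The identity element is α (its row matches the header).
χ^1 = χ
χ^2 = χ*χ = ν
χ^3 = ν*χ = η
χ^4 = η*χ = σ
χ^5 = σ*χ = κ
χ^6 = κ*χ = α
The first power of χ equal to the identity is χ^6, so ord(χ) = 6.
(Structurally, G here is isomorphic to the cyclic group Z_6.)

6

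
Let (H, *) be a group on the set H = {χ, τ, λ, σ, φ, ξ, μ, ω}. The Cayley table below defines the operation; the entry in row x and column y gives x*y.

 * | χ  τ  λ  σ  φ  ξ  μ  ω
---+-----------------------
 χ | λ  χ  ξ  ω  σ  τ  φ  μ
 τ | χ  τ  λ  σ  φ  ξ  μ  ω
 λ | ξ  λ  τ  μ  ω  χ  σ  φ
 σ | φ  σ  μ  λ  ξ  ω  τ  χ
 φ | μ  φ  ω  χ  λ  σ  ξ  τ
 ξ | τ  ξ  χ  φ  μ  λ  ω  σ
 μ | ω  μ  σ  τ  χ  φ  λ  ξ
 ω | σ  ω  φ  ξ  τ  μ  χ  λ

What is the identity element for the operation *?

τ

The identity e satisfies e*x = x for all x, so its row in the table reproduces the column headers.
Row τ reads: χ, τ, λ, σ, φ, ξ, μ, ω — exactly the header order. So τ is the identity.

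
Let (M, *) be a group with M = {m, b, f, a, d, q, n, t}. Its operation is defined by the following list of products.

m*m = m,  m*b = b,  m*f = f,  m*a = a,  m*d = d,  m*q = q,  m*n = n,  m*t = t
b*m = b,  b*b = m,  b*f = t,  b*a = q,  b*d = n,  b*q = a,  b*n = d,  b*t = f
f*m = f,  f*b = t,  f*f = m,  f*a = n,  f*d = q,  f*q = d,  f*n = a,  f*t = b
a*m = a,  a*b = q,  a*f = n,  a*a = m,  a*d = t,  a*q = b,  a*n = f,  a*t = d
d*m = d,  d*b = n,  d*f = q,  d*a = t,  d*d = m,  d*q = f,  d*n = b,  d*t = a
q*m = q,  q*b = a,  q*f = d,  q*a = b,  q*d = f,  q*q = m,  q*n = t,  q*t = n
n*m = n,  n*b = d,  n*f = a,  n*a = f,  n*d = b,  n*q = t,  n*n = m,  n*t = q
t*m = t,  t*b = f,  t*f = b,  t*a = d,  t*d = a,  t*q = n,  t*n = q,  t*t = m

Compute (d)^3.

d^1 = d
d^2 = d*d = m
d^3 = m*d = d
(Structurally, M here is isomorphic to the elementary abelian group (Z_2)^3.)

d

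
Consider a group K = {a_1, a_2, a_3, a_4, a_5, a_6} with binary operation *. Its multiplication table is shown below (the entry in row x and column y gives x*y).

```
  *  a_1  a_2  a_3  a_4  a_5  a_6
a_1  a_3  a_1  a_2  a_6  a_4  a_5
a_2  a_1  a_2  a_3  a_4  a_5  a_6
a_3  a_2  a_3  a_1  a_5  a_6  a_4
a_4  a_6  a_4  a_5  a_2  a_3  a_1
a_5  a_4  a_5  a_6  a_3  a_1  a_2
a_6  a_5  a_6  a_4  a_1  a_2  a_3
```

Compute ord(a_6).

6

The identity element is a_2 (its row matches the header).
a_6^1 = a_6
a_6^2 = a_6*a_6 = a_3
a_6^3 = a_3*a_6 = a_4
a_6^4 = a_4*a_6 = a_1
a_6^5 = a_1*a_6 = a_5
a_6^6 = a_5*a_6 = a_2
The first power of a_6 equal to the identity is a_6^6, so ord(a_6) = 6.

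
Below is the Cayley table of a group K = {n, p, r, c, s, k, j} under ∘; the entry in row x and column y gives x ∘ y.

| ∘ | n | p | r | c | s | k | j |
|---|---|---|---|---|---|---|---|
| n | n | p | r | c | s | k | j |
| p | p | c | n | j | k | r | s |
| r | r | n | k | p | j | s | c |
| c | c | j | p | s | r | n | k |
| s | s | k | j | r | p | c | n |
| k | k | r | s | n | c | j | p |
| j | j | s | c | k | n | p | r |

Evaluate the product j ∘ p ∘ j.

j ∘ p = s
s ∘ j = n

n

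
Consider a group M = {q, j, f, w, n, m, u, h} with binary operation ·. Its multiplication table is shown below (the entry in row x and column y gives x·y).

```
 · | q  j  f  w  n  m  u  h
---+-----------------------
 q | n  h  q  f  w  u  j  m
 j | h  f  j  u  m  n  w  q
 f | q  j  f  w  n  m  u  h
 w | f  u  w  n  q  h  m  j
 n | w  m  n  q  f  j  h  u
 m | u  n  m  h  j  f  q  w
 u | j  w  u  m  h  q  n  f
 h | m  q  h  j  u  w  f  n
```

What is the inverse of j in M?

First locate the identity: row f matches the header, so f is the identity.
Scan row j for f: j·j = f. Hence j^(-1) = j.

j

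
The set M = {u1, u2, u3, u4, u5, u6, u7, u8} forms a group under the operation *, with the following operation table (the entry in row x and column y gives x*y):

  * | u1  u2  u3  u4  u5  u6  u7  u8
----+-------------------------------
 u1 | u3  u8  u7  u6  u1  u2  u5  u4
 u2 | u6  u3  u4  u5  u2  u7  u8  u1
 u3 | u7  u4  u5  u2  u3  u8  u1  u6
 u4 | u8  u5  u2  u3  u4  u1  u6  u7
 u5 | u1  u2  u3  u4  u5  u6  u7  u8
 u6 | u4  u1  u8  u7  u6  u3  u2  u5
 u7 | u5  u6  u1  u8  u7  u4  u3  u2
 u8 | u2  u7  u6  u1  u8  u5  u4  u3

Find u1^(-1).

u7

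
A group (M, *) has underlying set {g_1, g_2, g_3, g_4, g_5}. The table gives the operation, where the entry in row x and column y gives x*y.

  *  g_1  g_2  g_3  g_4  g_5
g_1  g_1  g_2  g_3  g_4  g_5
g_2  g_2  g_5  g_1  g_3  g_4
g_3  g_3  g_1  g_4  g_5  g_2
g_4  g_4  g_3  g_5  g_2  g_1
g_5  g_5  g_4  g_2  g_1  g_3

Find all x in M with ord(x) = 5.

Identity is g_1. Compute the order of each non-identity element by repeated multiplication:
  g_2: g_2 → g_5 → g_4 → g_3 → g_1  (order 5)
  g_3: g_3 → g_4 → g_5 → g_2 → g_1  (order 5)
  g_4: g_4 → g_2 → g_3 → g_5 → g_1  (order 5)
  g_5: g_5 → g_3 → g_2 → g_4 → g_1  (order 5)
Elements of order 5: {g_2, g_3, g_4, g_5}.

{g_2, g_3, g_4, g_5}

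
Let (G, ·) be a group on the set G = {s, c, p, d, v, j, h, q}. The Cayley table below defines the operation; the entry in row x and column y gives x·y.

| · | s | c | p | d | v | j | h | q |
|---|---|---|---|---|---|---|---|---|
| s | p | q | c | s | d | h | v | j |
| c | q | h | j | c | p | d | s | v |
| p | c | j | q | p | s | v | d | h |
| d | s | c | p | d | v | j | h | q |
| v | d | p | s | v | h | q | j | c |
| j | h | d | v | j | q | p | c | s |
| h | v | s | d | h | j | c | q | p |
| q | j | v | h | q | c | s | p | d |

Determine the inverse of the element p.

First locate the identity: row d matches the header, so d is the identity.
Scan row p for d: p·h = d. Hence p^(-1) = h.
(Structurally, G here is isomorphic to the cyclic group Z_8.)

h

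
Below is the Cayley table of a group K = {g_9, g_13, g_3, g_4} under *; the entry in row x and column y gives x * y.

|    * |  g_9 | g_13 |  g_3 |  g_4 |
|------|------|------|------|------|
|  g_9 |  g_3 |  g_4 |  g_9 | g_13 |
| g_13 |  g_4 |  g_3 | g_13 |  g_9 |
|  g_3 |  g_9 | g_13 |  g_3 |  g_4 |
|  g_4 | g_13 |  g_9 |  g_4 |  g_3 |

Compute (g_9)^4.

g_3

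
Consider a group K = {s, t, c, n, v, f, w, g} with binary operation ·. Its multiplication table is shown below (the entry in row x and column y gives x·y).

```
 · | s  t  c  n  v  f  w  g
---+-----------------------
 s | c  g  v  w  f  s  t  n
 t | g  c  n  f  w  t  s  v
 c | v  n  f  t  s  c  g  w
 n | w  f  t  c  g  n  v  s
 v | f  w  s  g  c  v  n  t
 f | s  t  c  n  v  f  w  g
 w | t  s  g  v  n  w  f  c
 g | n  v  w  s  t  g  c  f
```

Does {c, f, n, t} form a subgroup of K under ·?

Yes

{c, f, n, t} contains the identity f.
Checking products: every product of two elements of {c, f, n, t} (read from the table) lies in {c, f, n, t}, so the set is closed.
In a finite group, a nonempty closed subset is a subgroup. So {c, f, n, t} ≤ K.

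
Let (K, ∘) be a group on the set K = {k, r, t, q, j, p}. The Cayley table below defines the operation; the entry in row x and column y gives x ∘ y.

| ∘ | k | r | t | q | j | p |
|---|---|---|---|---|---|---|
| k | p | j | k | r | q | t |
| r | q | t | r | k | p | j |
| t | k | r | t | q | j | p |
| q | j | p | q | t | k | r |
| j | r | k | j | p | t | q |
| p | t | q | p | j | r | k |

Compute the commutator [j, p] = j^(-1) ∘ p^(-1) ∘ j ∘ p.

Identity is t; from the table j^(-1) = j and p^(-1) = k.
j ∘ k = r
r ∘ j = p
p ∘ p = k

k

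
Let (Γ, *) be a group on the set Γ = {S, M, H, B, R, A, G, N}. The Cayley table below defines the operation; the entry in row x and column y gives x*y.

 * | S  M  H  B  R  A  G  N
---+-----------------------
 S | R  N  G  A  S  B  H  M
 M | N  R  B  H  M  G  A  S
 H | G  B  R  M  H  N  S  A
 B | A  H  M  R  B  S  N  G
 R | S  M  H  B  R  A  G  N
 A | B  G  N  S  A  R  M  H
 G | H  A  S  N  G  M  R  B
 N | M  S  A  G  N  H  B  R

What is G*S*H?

R

G*S = H
H*H = R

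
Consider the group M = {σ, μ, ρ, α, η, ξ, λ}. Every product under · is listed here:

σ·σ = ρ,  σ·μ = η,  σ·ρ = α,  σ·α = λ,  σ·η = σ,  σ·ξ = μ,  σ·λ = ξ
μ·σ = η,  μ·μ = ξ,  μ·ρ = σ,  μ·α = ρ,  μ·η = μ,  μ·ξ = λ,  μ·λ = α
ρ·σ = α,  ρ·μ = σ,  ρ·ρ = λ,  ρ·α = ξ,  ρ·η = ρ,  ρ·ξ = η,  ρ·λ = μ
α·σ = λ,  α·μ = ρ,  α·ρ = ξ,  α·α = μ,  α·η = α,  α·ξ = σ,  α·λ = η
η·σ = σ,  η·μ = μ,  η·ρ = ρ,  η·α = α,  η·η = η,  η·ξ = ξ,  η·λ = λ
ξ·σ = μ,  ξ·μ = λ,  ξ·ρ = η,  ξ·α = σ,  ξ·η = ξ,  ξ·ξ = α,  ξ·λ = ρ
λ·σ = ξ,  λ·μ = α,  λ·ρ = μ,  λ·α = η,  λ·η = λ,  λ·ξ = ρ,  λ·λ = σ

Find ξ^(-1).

ρ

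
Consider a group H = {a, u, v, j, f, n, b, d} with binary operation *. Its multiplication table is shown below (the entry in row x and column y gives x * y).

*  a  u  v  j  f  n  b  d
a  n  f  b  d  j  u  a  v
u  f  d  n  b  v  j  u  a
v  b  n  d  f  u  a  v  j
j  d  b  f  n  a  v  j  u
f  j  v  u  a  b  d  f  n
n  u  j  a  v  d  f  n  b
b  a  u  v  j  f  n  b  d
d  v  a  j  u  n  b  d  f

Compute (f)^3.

f

f^1 = f
f^2 = f * f = b
f^3 = b * f = f
(Structurally, H here is isomorphic to the cyclic group Z_8.)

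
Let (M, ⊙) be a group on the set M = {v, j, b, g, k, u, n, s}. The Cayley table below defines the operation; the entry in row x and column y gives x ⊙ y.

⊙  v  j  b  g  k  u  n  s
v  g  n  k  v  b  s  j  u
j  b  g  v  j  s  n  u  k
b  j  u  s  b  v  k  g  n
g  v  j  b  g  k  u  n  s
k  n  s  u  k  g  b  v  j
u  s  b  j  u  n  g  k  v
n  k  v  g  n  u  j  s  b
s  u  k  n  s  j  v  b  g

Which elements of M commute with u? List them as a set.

Compare row u with column u entry by entry.
s ⊙ u = v = u ⊙ s, so s commutes with u.
n ⊙ u = j but u ⊙ n = k, so n does not.
Collecting the elements that commute with u: C(u) = {g, s, u, v}.

{g, s, u, v}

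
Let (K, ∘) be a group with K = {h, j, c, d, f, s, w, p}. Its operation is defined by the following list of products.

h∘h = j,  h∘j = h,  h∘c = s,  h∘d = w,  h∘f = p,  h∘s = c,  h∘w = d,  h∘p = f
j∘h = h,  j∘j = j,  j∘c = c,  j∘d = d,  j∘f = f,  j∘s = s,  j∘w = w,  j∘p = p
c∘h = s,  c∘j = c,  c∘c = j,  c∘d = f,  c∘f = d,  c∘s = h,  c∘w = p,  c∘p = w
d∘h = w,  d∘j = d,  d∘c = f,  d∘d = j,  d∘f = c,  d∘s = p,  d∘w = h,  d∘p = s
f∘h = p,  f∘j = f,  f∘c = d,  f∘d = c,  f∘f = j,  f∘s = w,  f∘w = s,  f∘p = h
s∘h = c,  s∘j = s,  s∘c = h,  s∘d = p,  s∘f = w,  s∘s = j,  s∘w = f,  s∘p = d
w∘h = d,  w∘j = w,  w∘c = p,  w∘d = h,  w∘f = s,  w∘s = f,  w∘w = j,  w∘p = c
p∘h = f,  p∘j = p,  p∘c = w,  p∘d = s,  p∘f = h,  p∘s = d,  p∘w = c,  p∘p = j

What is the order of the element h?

2

The identity element is j (its row matches the header).
h^1 = h
h^2 = h ∘ h = j
The first power of h equal to the identity is h^2, so ord(h) = 2.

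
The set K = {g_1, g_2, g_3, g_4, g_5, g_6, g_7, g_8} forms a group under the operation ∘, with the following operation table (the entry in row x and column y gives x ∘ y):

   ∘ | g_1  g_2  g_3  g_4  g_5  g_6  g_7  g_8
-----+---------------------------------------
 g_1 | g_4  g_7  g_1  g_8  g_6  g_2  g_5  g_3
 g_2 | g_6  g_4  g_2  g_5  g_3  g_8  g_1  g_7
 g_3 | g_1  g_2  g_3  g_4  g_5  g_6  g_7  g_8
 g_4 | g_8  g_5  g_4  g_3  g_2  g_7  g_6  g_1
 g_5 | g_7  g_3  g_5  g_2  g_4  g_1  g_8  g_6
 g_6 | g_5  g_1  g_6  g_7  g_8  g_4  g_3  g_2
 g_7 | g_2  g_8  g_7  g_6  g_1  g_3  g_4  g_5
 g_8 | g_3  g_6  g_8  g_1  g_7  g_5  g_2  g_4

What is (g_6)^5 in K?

g_6

g_6^1 = g_6
g_6^2 = g_6 ∘ g_6 = g_4
g_6^3 = g_4 ∘ g_6 = g_7
g_6^4 = g_7 ∘ g_6 = g_3
g_6^5 = g_3 ∘ g_6 = g_6
(Structurally, K here is isomorphic to the quaternion group Q_8.)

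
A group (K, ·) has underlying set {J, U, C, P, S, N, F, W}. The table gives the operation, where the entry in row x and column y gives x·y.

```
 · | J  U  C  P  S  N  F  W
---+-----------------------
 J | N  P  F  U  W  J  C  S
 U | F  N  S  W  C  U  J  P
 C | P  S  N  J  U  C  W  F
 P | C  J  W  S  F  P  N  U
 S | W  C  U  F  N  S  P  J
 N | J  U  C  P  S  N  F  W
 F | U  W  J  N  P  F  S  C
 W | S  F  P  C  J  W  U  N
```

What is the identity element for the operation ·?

The identity e satisfies e·x = x for all x, so its row in the table reproduces the column headers.
Row N reads: J, U, C, P, S, N, F, W — exactly the header order. So N is the identity.

N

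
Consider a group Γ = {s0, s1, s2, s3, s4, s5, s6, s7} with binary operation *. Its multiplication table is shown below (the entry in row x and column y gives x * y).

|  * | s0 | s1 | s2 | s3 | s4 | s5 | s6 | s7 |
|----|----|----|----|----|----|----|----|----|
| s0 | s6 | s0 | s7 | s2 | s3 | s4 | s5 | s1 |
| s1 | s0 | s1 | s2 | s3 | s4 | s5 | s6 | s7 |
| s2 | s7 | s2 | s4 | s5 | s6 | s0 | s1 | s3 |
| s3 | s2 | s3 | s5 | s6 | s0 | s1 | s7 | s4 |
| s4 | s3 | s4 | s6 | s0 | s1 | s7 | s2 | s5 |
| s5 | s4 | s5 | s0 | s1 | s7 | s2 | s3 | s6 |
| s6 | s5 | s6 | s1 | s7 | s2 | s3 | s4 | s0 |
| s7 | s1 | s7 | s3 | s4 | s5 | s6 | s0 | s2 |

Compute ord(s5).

8

The identity element is s1 (its row matches the header).
s5^1 = s5
s5^2 = s5 * s5 = s2
s5^3 = s2 * s5 = s0
s5^4 = s0 * s5 = s4
s5^5 = s4 * s5 = s7
s5^6 = s7 * s5 = s6
s5^7 = s6 * s5 = s3
s5^8 = s3 * s5 = s1
The first power of s5 equal to the identity is s5^8, so ord(s5) = 8.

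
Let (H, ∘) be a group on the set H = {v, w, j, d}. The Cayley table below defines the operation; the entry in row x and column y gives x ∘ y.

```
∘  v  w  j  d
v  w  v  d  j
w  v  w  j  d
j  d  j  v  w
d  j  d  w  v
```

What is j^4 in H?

j^1 = j
j^2 = j ∘ j = v
j^3 = v ∘ j = d
j^4 = d ∘ j = w

w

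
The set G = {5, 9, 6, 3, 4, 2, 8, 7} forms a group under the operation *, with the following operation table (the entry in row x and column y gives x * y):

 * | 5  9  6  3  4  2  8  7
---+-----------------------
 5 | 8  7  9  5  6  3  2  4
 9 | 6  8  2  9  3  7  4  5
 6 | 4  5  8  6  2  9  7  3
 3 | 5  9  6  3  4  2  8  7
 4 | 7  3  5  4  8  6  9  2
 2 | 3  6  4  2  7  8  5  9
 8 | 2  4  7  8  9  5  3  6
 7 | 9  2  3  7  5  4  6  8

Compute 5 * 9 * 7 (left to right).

5 * 9 = 7
7 * 7 = 8

8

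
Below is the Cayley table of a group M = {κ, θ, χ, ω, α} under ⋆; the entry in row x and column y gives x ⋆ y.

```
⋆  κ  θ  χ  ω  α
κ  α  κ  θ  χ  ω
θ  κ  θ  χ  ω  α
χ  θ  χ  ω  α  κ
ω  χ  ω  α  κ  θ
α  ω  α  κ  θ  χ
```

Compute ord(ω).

The identity element is θ (its row matches the header).
ω^1 = ω
ω^2 = ω ⋆ ω = κ
ω^3 = κ ⋆ ω = χ
ω^4 = χ ⋆ ω = α
ω^5 = α ⋆ ω = θ
The first power of ω equal to the identity is ω^5, so ord(ω) = 5.

5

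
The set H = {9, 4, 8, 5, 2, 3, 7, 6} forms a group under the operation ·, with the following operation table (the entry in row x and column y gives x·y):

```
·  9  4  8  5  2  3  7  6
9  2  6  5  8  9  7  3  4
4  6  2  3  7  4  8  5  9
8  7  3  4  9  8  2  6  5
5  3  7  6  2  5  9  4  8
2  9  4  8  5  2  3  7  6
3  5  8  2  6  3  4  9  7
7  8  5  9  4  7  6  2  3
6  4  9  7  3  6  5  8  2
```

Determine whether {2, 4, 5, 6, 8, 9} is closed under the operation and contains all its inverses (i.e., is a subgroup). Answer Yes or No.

No

8·4 = 3, which is not in {2, 4, 5, 6, 8, 9}.
The subset is not closed under ·, so it is not a subgroup.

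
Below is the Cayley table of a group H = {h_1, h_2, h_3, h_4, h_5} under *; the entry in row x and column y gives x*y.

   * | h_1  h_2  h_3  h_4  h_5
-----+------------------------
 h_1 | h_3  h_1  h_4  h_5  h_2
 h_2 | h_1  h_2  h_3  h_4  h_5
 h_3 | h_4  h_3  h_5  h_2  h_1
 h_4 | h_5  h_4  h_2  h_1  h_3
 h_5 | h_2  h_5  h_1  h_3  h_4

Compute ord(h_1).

5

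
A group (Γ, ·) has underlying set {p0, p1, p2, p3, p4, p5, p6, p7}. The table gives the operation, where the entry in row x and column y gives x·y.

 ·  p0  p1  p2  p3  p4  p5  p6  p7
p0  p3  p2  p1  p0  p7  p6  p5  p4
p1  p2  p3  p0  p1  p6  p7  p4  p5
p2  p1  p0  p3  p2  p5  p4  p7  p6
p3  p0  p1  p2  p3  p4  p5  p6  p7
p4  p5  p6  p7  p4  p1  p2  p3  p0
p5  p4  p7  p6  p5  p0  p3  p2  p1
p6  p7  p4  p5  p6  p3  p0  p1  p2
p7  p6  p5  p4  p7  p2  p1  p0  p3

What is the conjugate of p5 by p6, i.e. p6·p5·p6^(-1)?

The identity is p3. In row p6, the entry p3 sits in column p4, so p6^(-1) = p4.
p6·p5 = p0
p0·p4 = p7

p7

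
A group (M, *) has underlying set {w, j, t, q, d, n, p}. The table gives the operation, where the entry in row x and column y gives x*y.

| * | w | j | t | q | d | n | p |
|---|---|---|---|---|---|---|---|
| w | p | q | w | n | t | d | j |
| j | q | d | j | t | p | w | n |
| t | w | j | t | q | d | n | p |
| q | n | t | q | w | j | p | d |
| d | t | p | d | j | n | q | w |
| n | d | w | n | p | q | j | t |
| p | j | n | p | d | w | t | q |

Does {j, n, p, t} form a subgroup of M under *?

n*j = w, which is not in {j, n, p, t}.
The subset is not closed under *, so it is not a subgroup.

No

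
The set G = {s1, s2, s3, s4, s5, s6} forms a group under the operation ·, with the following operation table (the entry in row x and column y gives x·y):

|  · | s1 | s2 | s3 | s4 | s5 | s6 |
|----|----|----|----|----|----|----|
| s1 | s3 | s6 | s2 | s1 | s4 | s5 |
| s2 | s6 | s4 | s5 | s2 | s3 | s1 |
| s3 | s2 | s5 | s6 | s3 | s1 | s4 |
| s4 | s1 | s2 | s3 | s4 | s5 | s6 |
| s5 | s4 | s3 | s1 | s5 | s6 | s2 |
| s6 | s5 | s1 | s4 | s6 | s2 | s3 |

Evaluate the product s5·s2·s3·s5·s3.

s5·s2 = s3
s3·s3 = s6
s6·s5 = s2
s2·s3 = s5
(Structurally, G here is isomorphic to the cyclic group Z_6.)

s5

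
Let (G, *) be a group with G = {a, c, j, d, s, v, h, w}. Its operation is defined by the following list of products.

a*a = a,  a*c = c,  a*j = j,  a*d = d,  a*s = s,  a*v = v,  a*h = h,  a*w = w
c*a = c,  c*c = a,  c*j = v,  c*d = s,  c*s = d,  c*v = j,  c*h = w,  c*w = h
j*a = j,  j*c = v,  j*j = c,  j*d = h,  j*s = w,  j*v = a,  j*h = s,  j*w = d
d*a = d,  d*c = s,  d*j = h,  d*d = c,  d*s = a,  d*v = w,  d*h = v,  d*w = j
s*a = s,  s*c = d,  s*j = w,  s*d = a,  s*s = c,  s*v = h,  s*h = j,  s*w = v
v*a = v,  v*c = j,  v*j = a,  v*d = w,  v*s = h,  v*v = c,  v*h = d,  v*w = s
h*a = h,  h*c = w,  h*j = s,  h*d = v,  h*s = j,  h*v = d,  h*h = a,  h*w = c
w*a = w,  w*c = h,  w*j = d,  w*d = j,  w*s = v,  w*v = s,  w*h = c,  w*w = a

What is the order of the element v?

The identity element is a (its row matches the header).
v^1 = v
v^2 = v*v = c
v^3 = c*v = j
v^4 = j*v = a
The first power of v equal to the identity is v^4, so ord(v) = 4.
(Structurally, G here is isomorphic to Z_2 x Z_4.)

4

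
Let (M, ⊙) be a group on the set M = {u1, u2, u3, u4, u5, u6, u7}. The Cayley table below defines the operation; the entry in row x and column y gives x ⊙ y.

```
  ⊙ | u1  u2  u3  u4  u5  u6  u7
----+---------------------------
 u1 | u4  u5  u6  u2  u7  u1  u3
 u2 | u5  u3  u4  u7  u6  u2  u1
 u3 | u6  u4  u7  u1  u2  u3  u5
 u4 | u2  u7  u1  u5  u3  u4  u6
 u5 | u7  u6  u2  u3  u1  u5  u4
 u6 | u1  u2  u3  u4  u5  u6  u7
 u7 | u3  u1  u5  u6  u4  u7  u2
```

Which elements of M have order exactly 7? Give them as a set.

Identity is u6. Compute the order of each non-identity element by repeated multiplication:
  u1: u1 → u4 → u2 → u5 → u7 → u3 → u6  (order 7)
  u2: u2 → u3 → u4 → u7 → u1 → u5 → u6  (order 7)
  u3: u3 → u7 → u5 → u2 → u4 → u1 → u6  (order 7)
  u4: u4 → u5 → u3 → u1 → u2 → u7 → u6  (order 7)
  u5: u5 → u1 → u7 → u4 → u3 → u2 → u6  (order 7)
  u7: u7 → u2 → u1 → u3 → u5 → u4 → u6  (order 7)
Elements of order 7: {u1, u2, u3, u4, u5, u7}.

{u1, u2, u3, u4, u5, u7}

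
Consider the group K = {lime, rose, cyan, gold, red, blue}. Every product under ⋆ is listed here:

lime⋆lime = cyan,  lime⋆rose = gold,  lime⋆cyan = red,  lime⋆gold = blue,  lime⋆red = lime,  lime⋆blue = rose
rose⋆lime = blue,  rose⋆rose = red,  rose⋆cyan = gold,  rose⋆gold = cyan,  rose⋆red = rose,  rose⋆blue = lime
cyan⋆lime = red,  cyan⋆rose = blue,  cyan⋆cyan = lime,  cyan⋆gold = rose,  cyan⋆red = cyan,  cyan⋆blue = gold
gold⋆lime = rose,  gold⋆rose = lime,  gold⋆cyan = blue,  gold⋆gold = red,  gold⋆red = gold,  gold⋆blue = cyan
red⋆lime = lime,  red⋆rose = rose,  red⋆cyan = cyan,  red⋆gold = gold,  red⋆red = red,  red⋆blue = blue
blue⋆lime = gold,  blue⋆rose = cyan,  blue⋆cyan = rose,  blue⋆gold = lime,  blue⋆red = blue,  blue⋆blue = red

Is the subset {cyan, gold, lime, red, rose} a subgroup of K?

lime ⋆ gold = blue, which is not in {cyan, gold, lime, red, rose}.
The subset is not closed under ⋆, so it is not a subgroup.

No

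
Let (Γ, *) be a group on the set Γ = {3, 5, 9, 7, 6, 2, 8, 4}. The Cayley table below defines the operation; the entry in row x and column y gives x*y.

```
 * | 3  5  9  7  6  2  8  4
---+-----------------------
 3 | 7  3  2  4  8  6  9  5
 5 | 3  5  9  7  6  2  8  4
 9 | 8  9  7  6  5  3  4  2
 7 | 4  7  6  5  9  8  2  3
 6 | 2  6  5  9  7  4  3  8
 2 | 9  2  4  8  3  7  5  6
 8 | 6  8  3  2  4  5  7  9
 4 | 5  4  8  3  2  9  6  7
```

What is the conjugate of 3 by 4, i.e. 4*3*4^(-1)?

3

The identity is 5. In row 4, the entry 5 sits in column 3, so 4^(-1) = 3.
4*3 = 5
5*3 = 3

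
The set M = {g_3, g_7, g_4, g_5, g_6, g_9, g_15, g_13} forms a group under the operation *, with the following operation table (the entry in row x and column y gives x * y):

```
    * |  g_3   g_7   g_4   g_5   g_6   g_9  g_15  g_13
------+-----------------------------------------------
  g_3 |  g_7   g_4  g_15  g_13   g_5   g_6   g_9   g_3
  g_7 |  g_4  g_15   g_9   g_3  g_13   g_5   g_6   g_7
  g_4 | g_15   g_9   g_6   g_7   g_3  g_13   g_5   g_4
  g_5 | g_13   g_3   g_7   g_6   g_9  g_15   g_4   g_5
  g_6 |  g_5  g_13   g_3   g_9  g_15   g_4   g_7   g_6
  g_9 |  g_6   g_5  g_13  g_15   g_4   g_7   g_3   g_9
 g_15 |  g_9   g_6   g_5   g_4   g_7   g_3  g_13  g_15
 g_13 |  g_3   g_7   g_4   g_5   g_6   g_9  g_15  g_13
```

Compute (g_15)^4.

g_13

g_15^1 = g_15
g_15^2 = g_15 * g_15 = g_13
g_15^3 = g_13 * g_15 = g_15
g_15^4 = g_15 * g_15 = g_13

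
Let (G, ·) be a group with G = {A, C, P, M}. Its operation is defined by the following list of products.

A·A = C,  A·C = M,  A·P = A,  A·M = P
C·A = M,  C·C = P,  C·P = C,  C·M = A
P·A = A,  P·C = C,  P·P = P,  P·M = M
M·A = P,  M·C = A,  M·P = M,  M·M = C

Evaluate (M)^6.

C

M^1 = M
M^2 = M·M = C
M^3 = C·M = A
M^4 = A·M = P
M^5 = P·M = M
M^6 = M·M = C
(Structurally, G here is isomorphic to the cyclic group Z_4.)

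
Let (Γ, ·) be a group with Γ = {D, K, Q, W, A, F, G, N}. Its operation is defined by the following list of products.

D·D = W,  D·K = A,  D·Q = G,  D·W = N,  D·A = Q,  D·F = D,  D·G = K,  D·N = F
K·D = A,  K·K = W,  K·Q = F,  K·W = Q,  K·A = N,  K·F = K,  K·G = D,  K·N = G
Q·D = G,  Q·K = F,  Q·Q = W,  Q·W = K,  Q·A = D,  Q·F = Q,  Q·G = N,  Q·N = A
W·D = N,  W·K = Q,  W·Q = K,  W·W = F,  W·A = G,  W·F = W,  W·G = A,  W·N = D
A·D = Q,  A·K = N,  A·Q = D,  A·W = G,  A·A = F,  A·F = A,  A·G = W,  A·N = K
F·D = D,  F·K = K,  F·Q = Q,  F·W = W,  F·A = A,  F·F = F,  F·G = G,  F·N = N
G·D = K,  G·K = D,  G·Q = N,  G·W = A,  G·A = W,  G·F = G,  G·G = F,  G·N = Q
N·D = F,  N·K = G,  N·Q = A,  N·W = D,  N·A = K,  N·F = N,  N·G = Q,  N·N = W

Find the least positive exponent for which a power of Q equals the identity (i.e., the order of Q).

4

The identity element is F (its row matches the header).
Q^1 = Q
Q^2 = Q·Q = W
Q^3 = W·Q = K
Q^4 = K·Q = F
The first power of Q equal to the identity is Q^4, so ord(Q) = 4.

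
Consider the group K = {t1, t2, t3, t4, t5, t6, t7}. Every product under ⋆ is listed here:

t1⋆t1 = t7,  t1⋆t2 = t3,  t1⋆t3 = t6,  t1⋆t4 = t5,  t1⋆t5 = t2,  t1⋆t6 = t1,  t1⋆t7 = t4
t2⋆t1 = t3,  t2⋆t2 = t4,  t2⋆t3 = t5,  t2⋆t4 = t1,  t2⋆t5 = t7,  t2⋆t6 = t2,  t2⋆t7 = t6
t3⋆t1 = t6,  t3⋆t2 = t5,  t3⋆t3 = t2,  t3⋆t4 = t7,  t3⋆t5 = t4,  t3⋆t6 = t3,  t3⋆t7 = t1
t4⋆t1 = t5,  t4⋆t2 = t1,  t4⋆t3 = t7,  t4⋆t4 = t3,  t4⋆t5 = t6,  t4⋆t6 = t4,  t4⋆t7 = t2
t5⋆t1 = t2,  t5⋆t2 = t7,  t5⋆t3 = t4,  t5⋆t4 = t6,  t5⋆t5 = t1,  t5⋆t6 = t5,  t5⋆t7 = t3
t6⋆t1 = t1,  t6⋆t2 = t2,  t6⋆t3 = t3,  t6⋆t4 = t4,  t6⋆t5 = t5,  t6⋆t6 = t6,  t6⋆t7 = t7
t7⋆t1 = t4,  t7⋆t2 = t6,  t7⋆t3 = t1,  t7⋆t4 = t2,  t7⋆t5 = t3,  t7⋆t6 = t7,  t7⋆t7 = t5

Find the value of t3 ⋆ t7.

Read row t3, column t7: t3 ⋆ t7 = t1.

t1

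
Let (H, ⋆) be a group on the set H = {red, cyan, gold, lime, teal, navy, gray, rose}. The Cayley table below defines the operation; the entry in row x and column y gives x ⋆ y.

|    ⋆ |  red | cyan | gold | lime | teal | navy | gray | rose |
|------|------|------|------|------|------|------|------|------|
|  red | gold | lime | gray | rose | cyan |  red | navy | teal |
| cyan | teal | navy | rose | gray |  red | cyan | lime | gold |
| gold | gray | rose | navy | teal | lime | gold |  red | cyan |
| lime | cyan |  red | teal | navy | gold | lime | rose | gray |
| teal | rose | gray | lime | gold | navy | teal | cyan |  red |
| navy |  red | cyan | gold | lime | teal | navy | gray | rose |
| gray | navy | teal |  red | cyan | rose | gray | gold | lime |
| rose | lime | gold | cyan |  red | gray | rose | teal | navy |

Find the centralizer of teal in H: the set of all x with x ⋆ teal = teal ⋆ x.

{gold, lime, navy, teal}

Compare row teal with column teal entry by entry.
gold ⋆ teal = lime = teal ⋆ gold, so gold commutes with teal.
cyan ⋆ teal = red but teal ⋆ cyan = gray, so cyan does not.
Collecting the elements that commute with teal: C(teal) = {gold, lime, navy, teal}.
(Structurally, H here is isomorphic to the dihedral group D_4.)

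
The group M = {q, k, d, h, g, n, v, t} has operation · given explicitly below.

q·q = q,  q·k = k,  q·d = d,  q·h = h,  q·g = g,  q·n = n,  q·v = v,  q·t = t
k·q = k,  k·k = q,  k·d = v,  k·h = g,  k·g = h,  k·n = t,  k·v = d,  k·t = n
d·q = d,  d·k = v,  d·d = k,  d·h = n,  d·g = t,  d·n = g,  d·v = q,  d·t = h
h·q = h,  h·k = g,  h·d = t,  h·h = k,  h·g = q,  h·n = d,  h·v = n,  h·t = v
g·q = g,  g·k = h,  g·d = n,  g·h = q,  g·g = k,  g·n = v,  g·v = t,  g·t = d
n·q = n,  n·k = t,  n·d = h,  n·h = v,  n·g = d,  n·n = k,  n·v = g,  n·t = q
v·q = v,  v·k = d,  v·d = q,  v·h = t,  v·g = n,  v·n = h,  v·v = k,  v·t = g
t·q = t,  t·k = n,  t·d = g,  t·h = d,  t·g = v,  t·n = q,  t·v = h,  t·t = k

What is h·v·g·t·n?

d

h·v = n
n·g = d
d·t = h
h·n = d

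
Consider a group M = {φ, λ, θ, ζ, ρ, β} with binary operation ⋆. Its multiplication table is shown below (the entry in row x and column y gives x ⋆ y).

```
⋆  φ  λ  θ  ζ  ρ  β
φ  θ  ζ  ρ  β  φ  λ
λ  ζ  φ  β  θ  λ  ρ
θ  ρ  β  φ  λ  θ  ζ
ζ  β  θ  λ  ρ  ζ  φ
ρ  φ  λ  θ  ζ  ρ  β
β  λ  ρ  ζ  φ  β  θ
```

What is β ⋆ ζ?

φ

Read row β, column ζ: β ⋆ ζ = φ.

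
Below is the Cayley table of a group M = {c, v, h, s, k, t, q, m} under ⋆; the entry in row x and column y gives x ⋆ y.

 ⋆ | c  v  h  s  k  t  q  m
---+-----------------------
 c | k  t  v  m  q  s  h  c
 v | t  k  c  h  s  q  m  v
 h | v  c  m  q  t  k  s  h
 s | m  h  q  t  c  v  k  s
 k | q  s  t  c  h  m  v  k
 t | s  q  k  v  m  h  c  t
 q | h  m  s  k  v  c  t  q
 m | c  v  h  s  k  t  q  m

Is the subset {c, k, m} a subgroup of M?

No

k ⋆ k = h, which is not in {c, k, m}.
The subset is not closed under ⋆, so it is not a subgroup.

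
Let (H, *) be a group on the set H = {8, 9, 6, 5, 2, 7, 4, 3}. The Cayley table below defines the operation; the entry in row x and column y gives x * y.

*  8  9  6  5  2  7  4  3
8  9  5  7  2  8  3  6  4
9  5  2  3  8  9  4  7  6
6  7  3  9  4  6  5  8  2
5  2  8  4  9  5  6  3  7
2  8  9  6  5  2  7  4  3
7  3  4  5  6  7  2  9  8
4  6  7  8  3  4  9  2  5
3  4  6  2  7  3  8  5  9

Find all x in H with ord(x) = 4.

{3, 5, 6, 8}

Identity is 2. Compute the order of each non-identity element by repeated multiplication:
  8: 8 → 9 → 5 → 2  (order 4)
  9: 9 → 2  (order 2)
  6: 6 → 9 → 3 → 2  (order 4)
  5: 5 → 9 → 8 → 2  (order 4)
  7: 7 → 2  (order 2)
  4: 4 → 2  (order 2)
  3: 3 → 9 → 6 → 2  (order 4)
Elements of order 4: {3, 5, 6, 8}.
(Structurally, H here is isomorphic to Z_2 x Z_4.)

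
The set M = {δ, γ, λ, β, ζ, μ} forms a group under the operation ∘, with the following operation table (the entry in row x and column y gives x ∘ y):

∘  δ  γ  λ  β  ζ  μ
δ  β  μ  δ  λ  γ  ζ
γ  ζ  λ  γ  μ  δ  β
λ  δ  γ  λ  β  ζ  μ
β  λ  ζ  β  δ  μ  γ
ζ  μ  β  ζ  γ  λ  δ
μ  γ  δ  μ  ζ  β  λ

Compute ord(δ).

The identity element is λ (its row matches the header).
δ^1 = δ
δ^2 = δ ∘ δ = β
δ^3 = β ∘ δ = λ
The first power of δ equal to the identity is δ^3, so ord(δ) = 3.

3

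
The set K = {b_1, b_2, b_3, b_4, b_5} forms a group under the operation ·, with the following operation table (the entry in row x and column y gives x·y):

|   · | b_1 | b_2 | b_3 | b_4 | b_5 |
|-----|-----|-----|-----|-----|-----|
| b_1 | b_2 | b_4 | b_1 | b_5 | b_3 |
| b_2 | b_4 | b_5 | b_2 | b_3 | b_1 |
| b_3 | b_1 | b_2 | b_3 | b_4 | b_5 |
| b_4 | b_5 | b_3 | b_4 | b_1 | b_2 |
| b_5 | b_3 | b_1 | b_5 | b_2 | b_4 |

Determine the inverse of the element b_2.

b_4

First locate the identity: row b_3 matches the header, so b_3 is the identity.
Scan row b_2 for b_3: b_2·b_4 = b_3. Hence b_2^(-1) = b_4.
(Structurally, K here is isomorphic to the cyclic group Z_5.)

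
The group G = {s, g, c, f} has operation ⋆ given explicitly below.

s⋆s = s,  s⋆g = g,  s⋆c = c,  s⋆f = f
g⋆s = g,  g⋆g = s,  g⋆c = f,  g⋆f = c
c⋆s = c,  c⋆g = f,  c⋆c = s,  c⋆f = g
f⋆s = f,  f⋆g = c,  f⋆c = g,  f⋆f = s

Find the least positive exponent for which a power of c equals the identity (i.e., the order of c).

The identity element is s (its row matches the header).
c^1 = c
c^2 = c ⋆ c = s
The first power of c equal to the identity is c^2, so ord(c) = 2.

2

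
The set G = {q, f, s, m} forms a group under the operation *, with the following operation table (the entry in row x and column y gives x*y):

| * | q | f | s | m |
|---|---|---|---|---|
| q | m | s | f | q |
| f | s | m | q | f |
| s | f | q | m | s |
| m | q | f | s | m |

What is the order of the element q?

2

The identity element is m (its row matches the header).
q^1 = q
q^2 = q*q = m
The first power of q equal to the identity is q^2, so ord(q) = 2.
(Structurally, G here is isomorphic to the Klein four-group V_4.)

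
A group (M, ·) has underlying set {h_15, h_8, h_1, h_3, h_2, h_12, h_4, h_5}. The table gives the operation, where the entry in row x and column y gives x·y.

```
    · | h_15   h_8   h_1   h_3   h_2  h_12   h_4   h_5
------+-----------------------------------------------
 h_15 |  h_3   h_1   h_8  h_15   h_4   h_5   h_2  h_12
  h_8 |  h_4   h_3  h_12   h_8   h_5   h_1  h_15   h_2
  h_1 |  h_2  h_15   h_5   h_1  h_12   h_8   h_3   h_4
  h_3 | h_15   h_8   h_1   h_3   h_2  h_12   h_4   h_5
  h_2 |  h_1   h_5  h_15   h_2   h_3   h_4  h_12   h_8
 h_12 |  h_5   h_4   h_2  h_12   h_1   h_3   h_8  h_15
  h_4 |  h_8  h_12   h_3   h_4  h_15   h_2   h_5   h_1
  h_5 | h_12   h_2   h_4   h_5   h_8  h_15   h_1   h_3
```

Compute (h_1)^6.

h_5

h_1^1 = h_1
h_1^2 = h_1·h_1 = h_5
h_1^3 = h_5·h_1 = h_4
h_1^4 = h_4·h_1 = h_3
h_1^5 = h_3·h_1 = h_1
h_1^6 = h_1·h_1 = h_5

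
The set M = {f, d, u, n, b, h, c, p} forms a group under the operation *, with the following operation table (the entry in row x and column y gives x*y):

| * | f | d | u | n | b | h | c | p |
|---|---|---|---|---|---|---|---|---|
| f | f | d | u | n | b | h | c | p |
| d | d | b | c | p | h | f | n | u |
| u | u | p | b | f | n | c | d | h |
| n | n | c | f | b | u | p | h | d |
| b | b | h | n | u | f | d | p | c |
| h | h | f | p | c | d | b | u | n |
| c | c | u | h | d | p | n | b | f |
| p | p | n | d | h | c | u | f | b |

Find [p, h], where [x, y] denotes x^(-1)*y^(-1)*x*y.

Identity is f; from the table p^(-1) = c and h^(-1) = d.
c*d = u
u*p = h
h*h = b

b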